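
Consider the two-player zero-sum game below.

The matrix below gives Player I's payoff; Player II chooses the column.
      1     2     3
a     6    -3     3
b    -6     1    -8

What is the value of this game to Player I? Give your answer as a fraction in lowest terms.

Column 1 is strictly dominated by 3 for Player II (it gives Player I more in every row).
The remaining 2×2 game on (a, b) × (2, 3) has no saddle point. Let Player I play a with probability p; indifference gives −3p + (1−p) = 3p − 8(1−p), so p = 3/5.
Similarly Player II's optimal q on 2 is 11/15, and the value is -3·(11/15) + (3)·(4/15) = -7/5.

-7/5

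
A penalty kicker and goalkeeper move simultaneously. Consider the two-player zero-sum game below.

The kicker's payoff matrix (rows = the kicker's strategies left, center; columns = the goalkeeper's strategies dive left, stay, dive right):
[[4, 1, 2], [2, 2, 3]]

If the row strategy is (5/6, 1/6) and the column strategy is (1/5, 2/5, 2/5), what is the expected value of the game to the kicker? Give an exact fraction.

Against (1/5, 2/5, 2/5), each row's expected payoff is left: 2; center: 12/5.
Taking the (5/6, 1/6)-weighted average: (5/6)·(2) + (1/6)·(12/5) = 31/15.

31/15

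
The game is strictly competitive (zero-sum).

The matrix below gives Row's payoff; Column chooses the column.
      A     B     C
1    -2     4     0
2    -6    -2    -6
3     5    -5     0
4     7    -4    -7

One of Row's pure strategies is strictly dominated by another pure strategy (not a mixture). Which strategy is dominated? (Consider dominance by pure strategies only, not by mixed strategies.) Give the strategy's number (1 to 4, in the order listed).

2

Compare 2 with 1: -2 > -6, 4 > -2, 0 > -6.
So 1 strictly dominates 2 for Row; 2 is strictly dominated.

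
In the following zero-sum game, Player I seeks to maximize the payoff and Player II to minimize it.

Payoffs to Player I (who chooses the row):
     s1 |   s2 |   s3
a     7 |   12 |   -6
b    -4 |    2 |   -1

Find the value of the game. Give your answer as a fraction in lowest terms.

Column s2 is strictly dominated by s1 for Player II (it gives Player I more in every row).
The remaining 2×2 game on (a, b) × (s1, s3) has no saddle point. Let Player I play a with probability p; indifference gives 7p − 4(1−p) = −6p − (1−p), so p = 3/16.
Similarly Player II's optimal q on s1 is 5/16, and the value is 7·(5/16) + (-6)·(11/16) = -31/16.

-31/16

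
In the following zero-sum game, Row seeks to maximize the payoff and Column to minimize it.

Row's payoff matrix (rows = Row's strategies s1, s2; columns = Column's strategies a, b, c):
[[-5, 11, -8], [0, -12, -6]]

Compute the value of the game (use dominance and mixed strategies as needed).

Column a is strictly dominated by c for Column (it gives Row more in every row).
The remaining 2×2 game on (s1, s2) × (b, c) has no saddle point. Let Row play s1 with probability p; indifference gives 11p − 12(1−p) = −8p − 6(1−p), so p = 6/25.
Similarly Column's optimal q on b is 2/25, and the value is 11·(2/25) + (-8)·(23/25) = -162/25.

-162/25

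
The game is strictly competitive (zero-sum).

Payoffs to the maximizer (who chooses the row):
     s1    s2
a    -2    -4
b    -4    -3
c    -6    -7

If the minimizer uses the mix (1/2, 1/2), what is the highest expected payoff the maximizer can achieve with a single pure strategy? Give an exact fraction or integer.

a: (-2)·(1/2) + (-4)·(1/2) = -3.
b: (-4)·(1/2) + (-3)·(1/2) = -7/2.
c: (-6)·(1/2) + (-7)·(1/2) = -13/2.
The best pure response is a with expected payoff -3.

-3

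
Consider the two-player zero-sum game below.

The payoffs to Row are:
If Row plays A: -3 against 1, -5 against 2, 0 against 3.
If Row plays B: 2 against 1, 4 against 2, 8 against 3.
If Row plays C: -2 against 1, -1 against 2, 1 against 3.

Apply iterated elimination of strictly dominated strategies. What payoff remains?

Row C is strictly dominated by row B (2>-2, 4>-1, 8>1); eliminate C.
Column 3 is strictly dominated by 1 for Column (-3<0, 2<8); eliminate 3.
Row A is strictly dominated by row B (2>-3, 4>-5); eliminate A.
Column 2 is strictly dominated by 1 for Column (2<4); eliminate 2.
Only (B, 1) remains, with payoff 2.

2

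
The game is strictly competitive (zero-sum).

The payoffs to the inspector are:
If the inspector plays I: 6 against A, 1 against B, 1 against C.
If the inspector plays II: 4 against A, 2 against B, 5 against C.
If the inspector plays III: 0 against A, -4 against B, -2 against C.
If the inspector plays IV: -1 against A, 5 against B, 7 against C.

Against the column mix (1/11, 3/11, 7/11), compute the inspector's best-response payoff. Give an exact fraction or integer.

63/11

I: (6)·(1/11) + (1)·(3/11) + (1)·(7/11) = 16/11.
II: (4)·(1/11) + (2)·(3/11) + (5)·(7/11) = 45/11.
III: (0)·(1/11) + (-4)·(3/11) + (-2)·(7/11) = -26/11.
IV: (-1)·(1/11) + (5)·(3/11) + (7)·(7/11) = 63/11.
The best pure response is IV with expected payoff 63/11.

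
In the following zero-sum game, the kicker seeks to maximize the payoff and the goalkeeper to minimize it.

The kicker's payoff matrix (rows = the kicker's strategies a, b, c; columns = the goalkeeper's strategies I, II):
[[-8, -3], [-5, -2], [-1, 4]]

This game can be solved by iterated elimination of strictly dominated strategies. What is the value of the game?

Row a is strictly dominated by row b (-5>-8, -2>-3); eliminate a.
Column II is strictly dominated by I for the goalkeeper (-5<-2, -1<4); eliminate II.
Row b is strictly dominated by row c (-1>-5); eliminate b.
Only (c, I) remains, with payoff -1.

-1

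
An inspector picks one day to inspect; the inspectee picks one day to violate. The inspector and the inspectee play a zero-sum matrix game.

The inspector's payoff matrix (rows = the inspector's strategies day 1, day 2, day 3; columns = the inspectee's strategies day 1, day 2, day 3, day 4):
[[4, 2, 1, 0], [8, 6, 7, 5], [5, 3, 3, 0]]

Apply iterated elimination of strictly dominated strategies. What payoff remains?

Column day 3 is strictly dominated by day 4 for the inspectee (0<1, 5<7, 0<3); eliminate day 3.
Column day 1 is strictly dominated by day 2 for the inspectee (2<4, 6<8, 3<5); eliminate day 1.
Row day 1 is strictly dominated by row day 2 (6>2, 5>0); eliminate day 1.
Row day 3 is strictly dominated by row day 2 (6>3, 5>0); eliminate day 3.
Column day 2 is strictly dominated by day 4 for the inspectee (5<6); eliminate day 2.
Only (day 2, day 4) remains, with payoff 5.

5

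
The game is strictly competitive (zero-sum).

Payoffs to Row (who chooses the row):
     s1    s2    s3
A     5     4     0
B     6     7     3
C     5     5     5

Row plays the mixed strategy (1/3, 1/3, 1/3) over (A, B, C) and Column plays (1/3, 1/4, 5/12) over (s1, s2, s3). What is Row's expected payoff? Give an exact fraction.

38/9

Against (1/3, 1/4, 5/12), each row's expected payoff is A: 8/3; B: 5; C: 5.
Taking the (1/3, 1/3, 1/3)-weighted average: (1/3)·(8/3) + (1/3)·(5) + (1/3)·(5) = 38/9.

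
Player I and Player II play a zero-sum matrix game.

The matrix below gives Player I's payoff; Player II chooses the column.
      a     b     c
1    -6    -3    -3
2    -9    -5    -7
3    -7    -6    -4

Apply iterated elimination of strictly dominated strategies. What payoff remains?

-6

Row 3 is strictly dominated by row 1 (-6>-7, -3>-6, -3>-4); eliminate 3.
Row 2 is strictly dominated by row 1 (-6>-9, -3>-5, -3>-7); eliminate 2.
Column c is strictly dominated by a for Player II (-6<-3); eliminate c.
Column b is strictly dominated by a for Player II (-6<-3); eliminate b.
Only (1, a) remains, with payoff -6.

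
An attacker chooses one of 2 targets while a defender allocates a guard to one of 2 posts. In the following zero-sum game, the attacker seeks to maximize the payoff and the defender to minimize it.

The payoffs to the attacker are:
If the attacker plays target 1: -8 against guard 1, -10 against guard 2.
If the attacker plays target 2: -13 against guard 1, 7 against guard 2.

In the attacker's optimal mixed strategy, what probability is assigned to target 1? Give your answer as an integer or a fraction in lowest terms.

Row minima are -10 and -13, so the attacker's maximin is -10; column maxima are -8 and 7, so the defender's minimax is -8. These differ, so the equilibrium is in mixed strategies.
Let the attacker play target 1 with probability p. The defender is indifferent when −8p − 13(1−p) = −10p + 7(1−p), giving p = 10/11.

10/11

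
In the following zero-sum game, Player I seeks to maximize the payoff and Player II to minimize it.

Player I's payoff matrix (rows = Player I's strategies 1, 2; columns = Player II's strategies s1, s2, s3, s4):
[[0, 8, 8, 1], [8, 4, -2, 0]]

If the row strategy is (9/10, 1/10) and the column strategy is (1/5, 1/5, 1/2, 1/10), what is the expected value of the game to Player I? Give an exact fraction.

527/100

Against (1/5, 1/5, 1/2, 1/10), each row's expected payoff is 1: 57/10; 2: 7/5.
Taking the (9/10, 1/10)-weighted average: (9/10)·(57/10) + (1/10)·(7/5) = 527/100.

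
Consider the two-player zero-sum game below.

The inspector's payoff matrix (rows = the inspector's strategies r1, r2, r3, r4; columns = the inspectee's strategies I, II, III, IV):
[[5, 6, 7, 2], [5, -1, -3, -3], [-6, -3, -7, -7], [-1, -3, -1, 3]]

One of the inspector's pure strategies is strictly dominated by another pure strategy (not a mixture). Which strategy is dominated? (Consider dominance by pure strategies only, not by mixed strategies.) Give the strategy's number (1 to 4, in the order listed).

Compare r3 with r1: 5 > -6, 6 > -3, 7 > -7, 2 > -7.
So r1 strictly dominates r3 for the inspector; r3 is strictly dominated.

3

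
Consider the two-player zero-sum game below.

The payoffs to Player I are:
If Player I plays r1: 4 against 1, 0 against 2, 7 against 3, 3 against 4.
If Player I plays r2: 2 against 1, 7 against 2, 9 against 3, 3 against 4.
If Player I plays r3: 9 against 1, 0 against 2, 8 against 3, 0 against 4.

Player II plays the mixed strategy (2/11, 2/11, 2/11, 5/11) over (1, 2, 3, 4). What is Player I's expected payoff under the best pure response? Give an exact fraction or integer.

51/11

r1: (4)·(2/11) + (0)·(2/11) + (7)·(2/11) + (3)·(5/11) = 37/11.
r2: (2)·(2/11) + (7)·(2/11) + (9)·(2/11) + (3)·(5/11) = 51/11.
r3: (9)·(2/11) + (0)·(2/11) + (8)·(2/11) + (0)·(5/11) = 34/11.
The best pure response is r2 with expected payoff 51/11.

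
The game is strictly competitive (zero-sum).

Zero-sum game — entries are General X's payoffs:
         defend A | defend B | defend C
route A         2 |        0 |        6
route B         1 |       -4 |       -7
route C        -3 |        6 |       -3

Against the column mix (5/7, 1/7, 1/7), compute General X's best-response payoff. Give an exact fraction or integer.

route A: (2)·(5/7) + (0)·(1/7) + (6)·(1/7) = 16/7.
route B: (1)·(5/7) + (-4)·(1/7) + (-7)·(1/7) = -6/7.
route C: (-3)·(5/7) + (6)·(1/7) + (-3)·(1/7) = -12/7.
The best pure response is route A with expected payoff 16/7.

16/7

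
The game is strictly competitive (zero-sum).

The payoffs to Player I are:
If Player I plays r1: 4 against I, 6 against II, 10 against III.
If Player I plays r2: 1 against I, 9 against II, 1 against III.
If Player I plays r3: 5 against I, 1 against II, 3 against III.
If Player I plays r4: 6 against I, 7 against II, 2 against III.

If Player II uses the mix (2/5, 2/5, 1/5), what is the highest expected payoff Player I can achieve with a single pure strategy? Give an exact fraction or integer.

r1: (4)·(2/5) + (6)·(2/5) + (10)·(1/5) = 6.
r2: (1)·(2/5) + (9)·(2/5) + (1)·(1/5) = 21/5.
r3: (5)·(2/5) + (1)·(2/5) + (3)·(1/5) = 3.
r4: (6)·(2/5) + (7)·(2/5) + (2)·(1/5) = 28/5.
The best pure response is r1 with expected payoff 6.

6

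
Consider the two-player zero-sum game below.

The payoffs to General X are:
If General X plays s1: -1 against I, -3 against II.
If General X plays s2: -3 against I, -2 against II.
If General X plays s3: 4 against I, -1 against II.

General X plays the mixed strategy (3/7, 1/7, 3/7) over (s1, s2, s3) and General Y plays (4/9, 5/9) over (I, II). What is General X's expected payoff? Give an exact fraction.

-46/63

Against (4/9, 5/9), each row's expected payoff is s1: -19/9; s2: -22/9; s3: 11/9.
Taking the (3/7, 1/7, 3/7)-weighted average: (3/7)·(-19/9) + (1/7)·(-22/9) + (3/7)·(11/9) = -46/63.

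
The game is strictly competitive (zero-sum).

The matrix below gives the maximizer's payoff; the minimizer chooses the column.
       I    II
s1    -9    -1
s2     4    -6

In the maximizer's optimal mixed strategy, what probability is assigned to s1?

Row minima are -9 and -6, so the maximizer's maximin is -6; column maxima are 4 and -1, so the minimizer's minimax is -1. These differ, so the equilibrium is in mixed strategies.
Let the maximizer play s1 with probability p. The minimizer is indifferent when −9p + 4(1−p) = −p − 6(1−p), giving p = 5/9.

5/9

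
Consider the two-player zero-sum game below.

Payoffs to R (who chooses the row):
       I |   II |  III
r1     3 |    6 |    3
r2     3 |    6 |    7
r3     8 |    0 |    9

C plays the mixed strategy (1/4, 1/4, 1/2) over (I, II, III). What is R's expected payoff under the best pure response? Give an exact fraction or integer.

13/2

r1: (3)·(1/4) + (6)·(1/4) + (3)·(1/2) = 15/4.
r2: (3)·(1/4) + (6)·(1/4) + (7)·(1/2) = 23/4.
r3: (8)·(1/4) + (0)·(1/4) + (9)·(1/2) = 13/2.
The best pure response is r3 with expected payoff 13/2.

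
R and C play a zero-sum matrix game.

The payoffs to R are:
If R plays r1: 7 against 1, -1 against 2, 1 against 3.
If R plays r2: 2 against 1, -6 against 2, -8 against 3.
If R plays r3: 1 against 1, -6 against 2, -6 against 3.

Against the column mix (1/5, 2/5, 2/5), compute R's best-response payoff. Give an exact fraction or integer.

7/5

r1: (7)·(1/5) + (-1)·(2/5) + (1)·(2/5) = 7/5.
r2: (2)·(1/5) + (-6)·(2/5) + (-8)·(2/5) = -26/5.
r3: (1)·(1/5) + (-6)·(2/5) + (-6)·(2/5) = -23/5.
The best pure response is r1 with expected payoff 7/5.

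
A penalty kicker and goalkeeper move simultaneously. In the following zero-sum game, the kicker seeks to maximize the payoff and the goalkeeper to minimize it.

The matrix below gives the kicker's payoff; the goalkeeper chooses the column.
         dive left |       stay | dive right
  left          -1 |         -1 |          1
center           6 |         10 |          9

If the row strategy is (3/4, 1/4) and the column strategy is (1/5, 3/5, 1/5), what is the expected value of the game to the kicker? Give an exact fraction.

9/5

Against (1/5, 3/5, 1/5), each row's expected payoff is left: -3/5; center: 9.
Taking the (3/4, 1/4)-weighted average: (3/4)·(-3/5) + (1/4)·(9) = 9/5.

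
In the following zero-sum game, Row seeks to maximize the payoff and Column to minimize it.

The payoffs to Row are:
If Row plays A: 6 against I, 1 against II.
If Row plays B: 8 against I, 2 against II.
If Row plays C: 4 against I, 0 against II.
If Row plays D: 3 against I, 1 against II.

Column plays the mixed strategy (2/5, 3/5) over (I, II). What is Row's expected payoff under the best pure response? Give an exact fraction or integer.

A: (6)·(2/5) + (1)·(3/5) = 3.
B: (8)·(2/5) + (2)·(3/5) = 22/5.
C: (4)·(2/5) + (0)·(3/5) = 8/5.
D: (3)·(2/5) + (1)·(3/5) = 9/5.
The best pure response is B with expected payoff 22/5.

22/5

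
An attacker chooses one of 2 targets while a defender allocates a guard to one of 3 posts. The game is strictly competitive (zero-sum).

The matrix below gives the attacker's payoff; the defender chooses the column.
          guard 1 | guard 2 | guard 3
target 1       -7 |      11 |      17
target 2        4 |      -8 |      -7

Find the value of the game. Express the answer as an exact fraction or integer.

Column guard 3 is strictly dominated by guard 2 for the defender (it gives the attacker more in every row).
The remaining 2×2 game on (target 1, target 2) × (guard 1, guard 2) has no saddle point. Let the attacker play target 1 with probability p; indifference gives −7p + 4(1−p) = 11p − 8(1−p), so p = 2/5.
Similarly the defender's optimal q on guard 1 is 19/30, and the value is -7·(19/30) + (11)·(11/30) = -2/5.

-2/5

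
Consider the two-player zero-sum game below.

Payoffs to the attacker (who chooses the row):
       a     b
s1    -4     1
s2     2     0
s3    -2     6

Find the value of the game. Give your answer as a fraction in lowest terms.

Row s1 is strictly dominated by row s3, so the attacker never plays it.
The remaining 2×2 game on (s2, s3) × (a, b) has no saddle point. Let the attacker play s2 with probability p; indifference gives 2p − 2(1−p) = 6(1−p), so p = 4/5.
Similarly the defender's optimal q on a is 3/5, and the value is 2·(3/5) + (0)·(2/5) = 6/5.

6/5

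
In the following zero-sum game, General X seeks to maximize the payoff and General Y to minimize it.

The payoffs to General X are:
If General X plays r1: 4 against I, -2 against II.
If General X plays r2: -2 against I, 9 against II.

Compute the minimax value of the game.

32/17

Row minima are -2 and -2, so General X's maximin is -2; column maxima are 4 and 9, so General Y's minimax is 4. These differ, so the equilibrium is in mixed strategies.
Let General X play r1 with probability p. General Y is indifferent when 4p − 2(1−p) = −2p + 9(1−p), giving p = 11/17.
Let General Y play I with probability q. General X is indifferent when 4q − 2(1−q) = −2q + 9(1−q), giving q = 11/17.
The value is 4·(11/17) + (-2)·(6/17) = 32/17.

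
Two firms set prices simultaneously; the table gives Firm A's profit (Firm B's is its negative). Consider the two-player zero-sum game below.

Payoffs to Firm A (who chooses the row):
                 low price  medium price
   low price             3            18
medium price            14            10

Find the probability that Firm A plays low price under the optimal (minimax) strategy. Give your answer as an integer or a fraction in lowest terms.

Row minima are 3 and 10, so Firm A's maximin is 10; column maxima are 14 and 18, so Firm B's minimax is 14. These differ, so the equilibrium is in mixed strategies.
Let Firm A play low price with probability p. Firm B is indifferent when 3p + 14(1−p) = 18p + 10(1−p), giving p = 4/19.

4/19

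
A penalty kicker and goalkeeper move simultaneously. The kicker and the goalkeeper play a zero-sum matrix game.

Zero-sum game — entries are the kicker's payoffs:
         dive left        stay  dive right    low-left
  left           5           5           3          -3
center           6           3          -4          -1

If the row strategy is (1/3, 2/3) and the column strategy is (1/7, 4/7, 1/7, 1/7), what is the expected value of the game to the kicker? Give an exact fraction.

Against (1/7, 4/7, 1/7, 1/7), each row's expected payoff is left: 25/7; center: 13/7.
Taking the (1/3, 2/3)-weighted average: (1/3)·(25/7) + (2/3)·(13/7) = 17/7.

17/7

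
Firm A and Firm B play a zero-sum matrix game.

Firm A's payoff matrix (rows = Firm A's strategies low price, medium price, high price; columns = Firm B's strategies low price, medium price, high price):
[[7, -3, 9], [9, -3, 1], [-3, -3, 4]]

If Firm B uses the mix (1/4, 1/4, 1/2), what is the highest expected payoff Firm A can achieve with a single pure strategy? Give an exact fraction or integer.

low price: (7)·(1/4) + (-3)·(1/4) + (9)·(1/2) = 11/2.
medium price: (9)·(1/4) + (-3)·(1/4) + (1)·(1/2) = 2.
high price: (-3)·(1/4) + (-3)·(1/4) + (4)·(1/2) = 1/2.
The best pure response is low price with expected payoff 11/2.

11/2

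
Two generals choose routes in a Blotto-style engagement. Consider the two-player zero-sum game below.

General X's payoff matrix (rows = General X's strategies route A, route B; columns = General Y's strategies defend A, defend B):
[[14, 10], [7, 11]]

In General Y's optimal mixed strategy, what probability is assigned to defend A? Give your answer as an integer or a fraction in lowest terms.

Row minima are 10 and 7, so General X's maximin is 10; column maxima are 14 and 11, so General Y's minimax is 11. These differ, so the equilibrium is in mixed strategies.
Let General Y play defend A with probability q. General X is indifferent when 14q + 10(1−q) = 7q + 11(1−q), giving q = 1/8.

1/8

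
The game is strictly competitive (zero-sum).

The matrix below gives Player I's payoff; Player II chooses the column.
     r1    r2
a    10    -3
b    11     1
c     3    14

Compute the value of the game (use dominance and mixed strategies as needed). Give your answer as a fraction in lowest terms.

Row a is strictly dominated by row b, so Player I never plays it.
The remaining 2×2 game on (b, c) × (r1, r2) has no saddle point. Let Player I play b with probability p; indifference gives 11p + 3(1−p) = p + 14(1−p), so p = 11/21.
Similarly Player II's optimal q on r1 is 13/21, and the value is 11·(13/21) + (1)·(8/21) = 151/21.

151/21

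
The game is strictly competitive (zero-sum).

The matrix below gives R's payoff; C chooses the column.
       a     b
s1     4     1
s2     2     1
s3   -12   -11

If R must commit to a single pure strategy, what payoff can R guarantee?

1

The worst-case payoff for each row is s1: 1, s2: 1, s3: -12.
The best of these is 1.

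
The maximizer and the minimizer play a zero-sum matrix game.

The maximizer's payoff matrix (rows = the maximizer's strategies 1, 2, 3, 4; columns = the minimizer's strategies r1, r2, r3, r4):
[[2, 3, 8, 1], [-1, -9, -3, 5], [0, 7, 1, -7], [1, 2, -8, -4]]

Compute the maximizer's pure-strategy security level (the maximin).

The worst-case payoff for each row is 1: 1, 2: -9, 3: -7, 4: -8.
The best of these is 1.

1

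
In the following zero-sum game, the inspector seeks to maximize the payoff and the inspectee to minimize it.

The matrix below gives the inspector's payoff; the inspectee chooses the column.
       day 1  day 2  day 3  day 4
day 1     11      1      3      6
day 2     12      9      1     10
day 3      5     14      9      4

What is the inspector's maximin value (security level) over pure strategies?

4

The worst-case payoff for each row is day 1: 1, day 2: 1, day 3: 4.
The best of these is 4.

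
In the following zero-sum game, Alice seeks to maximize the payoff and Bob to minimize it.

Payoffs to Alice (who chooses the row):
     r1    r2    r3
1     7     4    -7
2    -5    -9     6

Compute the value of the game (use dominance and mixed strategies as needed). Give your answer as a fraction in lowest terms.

Column r1 is strictly dominated by r2 for Bob (it gives Alice more in every row).
The remaining 2×2 game on (1, 2) × (r2, r3) has no saddle point. Let Alice play 1 with probability p; indifference gives 4p − 9(1−p) = −7p + 6(1−p), so p = 15/26.
Similarly Bob's optimal q on r2 is 1/2, and the value is 4·(1/2) + (-7)·(1/2) = -3/2.

-3/2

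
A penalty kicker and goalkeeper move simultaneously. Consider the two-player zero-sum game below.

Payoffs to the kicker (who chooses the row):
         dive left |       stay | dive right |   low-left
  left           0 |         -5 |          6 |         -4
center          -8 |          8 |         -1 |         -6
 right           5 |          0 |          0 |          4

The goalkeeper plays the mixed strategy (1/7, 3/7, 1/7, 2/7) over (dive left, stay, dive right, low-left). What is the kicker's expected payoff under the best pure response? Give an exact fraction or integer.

left: (0)·(1/7) + (-5)·(3/7) + (6)·(1/7) + (-4)·(2/7) = -17/7.
center: (-8)·(1/7) + (8)·(3/7) + (-1)·(1/7) + (-6)·(2/7) = 3/7.
right: (5)·(1/7) + (0)·(3/7) + (0)·(1/7) + (4)·(2/7) = 13/7.
The best pure response is right with expected payoff 13/7.

13/7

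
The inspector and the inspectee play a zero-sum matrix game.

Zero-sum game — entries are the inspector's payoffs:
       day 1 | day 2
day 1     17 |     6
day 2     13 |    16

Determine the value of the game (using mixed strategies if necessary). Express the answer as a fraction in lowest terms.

97/7

Row minima are 6 and 13, so the inspector's maximin is 13; column maxima are 17 and 16, so the inspectee's minimax is 16. These differ, so the equilibrium is in mixed strategies.
Let the inspector play day 1 with probability p. The inspectee is indifferent when 17p + 13(1−p) = 6p + 16(1−p), giving p = 3/14.
Let the inspectee play day 1 with probability q. The inspector is indifferent when 17q + 6(1−q) = 13q + 16(1−q), giving q = 5/7.
The value is 17·(5/7) + (6)·(2/7) = 97/7.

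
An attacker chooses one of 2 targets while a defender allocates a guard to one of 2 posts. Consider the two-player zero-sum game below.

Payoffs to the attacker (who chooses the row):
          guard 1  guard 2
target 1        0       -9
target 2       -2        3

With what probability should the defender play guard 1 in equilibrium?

6/7

Row minima are -9 and -2, so the attacker's maximin is -2; column maxima are 0 and 3, so the defender's minimax is 0. These differ, so the equilibrium is in mixed strategies.
Let the defender play guard 1 with probability q. The attacker is indifferent when −9(1−q) = −2q + 3(1−q), giving q = 6/7.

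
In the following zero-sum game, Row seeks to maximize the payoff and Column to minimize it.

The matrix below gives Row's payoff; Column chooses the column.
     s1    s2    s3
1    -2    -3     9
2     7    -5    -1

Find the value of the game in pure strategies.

-3

Row minima: -3, -5 → Row's maximin is -3.
Column maxima: 7, -3, 9 → Column's minimax is -3.
They coincide at (1, s2), so the value is -3.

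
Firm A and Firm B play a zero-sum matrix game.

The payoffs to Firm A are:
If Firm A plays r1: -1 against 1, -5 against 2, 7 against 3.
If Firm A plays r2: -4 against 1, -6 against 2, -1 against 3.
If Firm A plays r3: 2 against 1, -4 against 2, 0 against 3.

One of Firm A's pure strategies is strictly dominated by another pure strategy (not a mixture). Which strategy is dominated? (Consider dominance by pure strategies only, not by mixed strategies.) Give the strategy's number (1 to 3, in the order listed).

Compare r2 with r1: -1 > -4, -5 > -6, 7 > -1.
So r1 strictly dominates r2 for Firm A; r2 is strictly dominated.

2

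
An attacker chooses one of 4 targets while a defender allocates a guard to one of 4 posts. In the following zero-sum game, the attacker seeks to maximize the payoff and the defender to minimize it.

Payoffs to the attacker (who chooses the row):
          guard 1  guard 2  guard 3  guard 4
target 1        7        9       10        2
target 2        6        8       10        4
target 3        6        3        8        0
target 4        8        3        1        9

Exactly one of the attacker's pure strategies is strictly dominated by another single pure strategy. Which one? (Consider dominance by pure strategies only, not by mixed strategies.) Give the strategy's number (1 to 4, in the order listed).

Compare target 3 with target 1: 7 > 6, 9 > 3, 10 > 8, 2 > 0.
So target 1 strictly dominates target 3 for the attacker; target 3 is strictly dominated.

3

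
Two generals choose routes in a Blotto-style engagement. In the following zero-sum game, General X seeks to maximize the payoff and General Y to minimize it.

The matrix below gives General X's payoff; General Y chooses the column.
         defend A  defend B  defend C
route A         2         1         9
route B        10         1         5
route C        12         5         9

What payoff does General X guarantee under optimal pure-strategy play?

5

Row minima: 1, 1, 5 → General X's maximin is 5.
Column maxima: 12, 5, 9 → General Y's minimax is 5.
They coincide at (route C, defend B), so the value is 5.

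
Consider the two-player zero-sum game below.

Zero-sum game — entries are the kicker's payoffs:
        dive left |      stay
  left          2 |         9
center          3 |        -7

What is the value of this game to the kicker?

41/17

Row minima are 2 and -7, so the kicker's maximin is 2; column maxima are 3 and 9, so the goalkeeper's minimax is 3. These differ, so the equilibrium is in mixed strategies.
Let the kicker play left with probability p. The goalkeeper is indifferent when 2p + 3(1−p) = 9p − 7(1−p), giving p = 10/17.
Let the goalkeeper play dive left with probability q. The kicker is indifferent when 2q + 9(1−q) = 3q − 7(1−q), giving q = 16/17.
The value is 2·(16/17) + (9)·(1/17) = 41/17.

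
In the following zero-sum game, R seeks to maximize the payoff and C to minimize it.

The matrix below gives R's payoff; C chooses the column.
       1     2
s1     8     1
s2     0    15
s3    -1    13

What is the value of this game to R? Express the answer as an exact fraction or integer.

Row s3 is strictly dominated by row s2, so R never plays it.
The remaining 2×2 game on (s1, s2) × (1, 2) has no saddle point. Let R play s1 with probability p; indifference gives 8p = p + 15(1−p), so p = 15/22.
Similarly C's optimal q on 1 is 7/11, and the value is 8·(7/11) + (1)·(4/11) = 60/11.

60/11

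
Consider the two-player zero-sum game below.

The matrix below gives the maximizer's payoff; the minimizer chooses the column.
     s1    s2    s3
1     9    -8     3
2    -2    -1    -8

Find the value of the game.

Column s1 is strictly dominated by s3 for the minimizer (it gives the maximizer more in every row).
The remaining 2×2 game on (1, 2) × (s2, s3) has no saddle point. Let the maximizer play 1 with probability p; indifference gives −8p − (1−p) = 3p − 8(1−p), so p = 7/18.
Similarly the minimizer's optimal q on s2 is 11/18, and the value is -8·(11/18) + (3)·(7/18) = -67/18.

-67/18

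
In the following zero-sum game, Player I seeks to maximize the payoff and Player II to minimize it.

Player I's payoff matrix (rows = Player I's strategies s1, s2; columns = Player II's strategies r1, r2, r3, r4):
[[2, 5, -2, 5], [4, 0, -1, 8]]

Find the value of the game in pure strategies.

Row minima: -2, -1 → Player I's maximin is -1.
Column maxima: 4, 5, -1, 8 → Player II's minimax is -1.
They coincide at (s2, r3), so the value is -1.

-1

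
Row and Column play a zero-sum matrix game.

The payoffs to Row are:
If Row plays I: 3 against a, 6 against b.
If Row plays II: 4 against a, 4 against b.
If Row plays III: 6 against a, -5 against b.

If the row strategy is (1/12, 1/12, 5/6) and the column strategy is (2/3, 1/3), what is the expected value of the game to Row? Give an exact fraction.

47/18

Against (2/3, 1/3), each row's expected payoff is I: 4; II: 4; III: 7/3.
Taking the (1/12, 1/12, 5/6)-weighted average: (1/12)·(4) + (1/12)·(4) + (5/6)·(7/3) = 47/18.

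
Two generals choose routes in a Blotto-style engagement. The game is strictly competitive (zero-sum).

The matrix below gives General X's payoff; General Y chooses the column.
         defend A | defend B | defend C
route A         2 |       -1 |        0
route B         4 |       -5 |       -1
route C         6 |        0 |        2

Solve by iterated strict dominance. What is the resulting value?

0

Column defend C is strictly dominated by defend B for General Y (-1<0, -5<-1, 0<2); eliminate defend C.
Column defend A is strictly dominated by defend B for General Y (-1<2, -5<4, 0<6); eliminate defend A.
Row route B is strictly dominated by row route A (-1>-5); eliminate route B.
Row route A is strictly dominated by row route C (0>-1); eliminate route A.
Only (route C, defend B) remains, with payoff 0.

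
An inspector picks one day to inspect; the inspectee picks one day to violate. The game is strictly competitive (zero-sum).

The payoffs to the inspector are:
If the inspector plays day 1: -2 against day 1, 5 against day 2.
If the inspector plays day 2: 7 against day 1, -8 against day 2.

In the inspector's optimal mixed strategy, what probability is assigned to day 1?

15/22

Row minima are -2 and -8, so the inspector's maximin is -2; column maxima are 7 and 5, so the inspectee's minimax is 5. These differ, so the equilibrium is in mixed strategies.
Let the inspector play day 1 with probability p. The inspectee is indifferent when −2p + 7(1−p) = 5p − 8(1−p), giving p = 15/22.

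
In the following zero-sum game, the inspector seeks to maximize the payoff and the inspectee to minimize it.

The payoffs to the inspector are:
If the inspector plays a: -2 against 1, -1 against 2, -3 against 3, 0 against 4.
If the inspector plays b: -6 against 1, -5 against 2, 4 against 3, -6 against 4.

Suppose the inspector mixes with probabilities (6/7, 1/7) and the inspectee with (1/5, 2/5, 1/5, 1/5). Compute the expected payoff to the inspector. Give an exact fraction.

Against (1/5, 2/5, 1/5, 1/5), each row's expected payoff is a: -7/5; b: -18/5.
Taking the (6/7, 1/7)-weighted average: (6/7)·(-7/5) + (1/7)·(-18/5) = -12/7.

-12/7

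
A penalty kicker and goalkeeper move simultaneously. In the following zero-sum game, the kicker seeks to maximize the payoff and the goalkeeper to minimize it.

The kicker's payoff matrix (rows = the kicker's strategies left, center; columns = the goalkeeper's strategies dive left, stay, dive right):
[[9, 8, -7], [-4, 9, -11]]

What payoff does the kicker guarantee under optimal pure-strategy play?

-7

Row minima: -7, -11 → the kicker's maximin is -7.
Column maxima: 9, 9, -7 → the goalkeeper's minimax is -7.
They coincide at (left, dive right), so the value is -7.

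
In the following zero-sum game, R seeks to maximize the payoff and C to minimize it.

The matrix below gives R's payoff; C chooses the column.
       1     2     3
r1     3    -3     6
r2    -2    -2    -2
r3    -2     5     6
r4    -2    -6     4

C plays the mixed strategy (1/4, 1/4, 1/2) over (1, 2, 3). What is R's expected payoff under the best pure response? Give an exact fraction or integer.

15/4

r1: (3)·(1/4) + (-3)·(1/4) + (6)·(1/2) = 3.
r2: (-2)·(1/4) + (-2)·(1/4) + (-2)·(1/2) = -2.
r3: (-2)·(1/4) + (5)·(1/4) + (6)·(1/2) = 15/4.
r4: (-2)·(1/4) + (-6)·(1/4) + (4)·(1/2) = 0.
The best pure response is r3 with expected payoff 15/4.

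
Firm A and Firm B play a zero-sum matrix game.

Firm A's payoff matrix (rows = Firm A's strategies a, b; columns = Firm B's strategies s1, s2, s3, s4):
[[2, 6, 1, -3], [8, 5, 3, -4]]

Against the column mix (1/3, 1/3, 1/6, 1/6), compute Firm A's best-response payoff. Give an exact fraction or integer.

a: (2)·(1/3) + (6)·(1/3) + (1)·(1/6) + (-3)·(1/6) = 7/3.
b: (8)·(1/3) + (5)·(1/3) + (3)·(1/6) + (-4)·(1/6) = 25/6.
The best pure response is b with expected payoff 25/6.

25/6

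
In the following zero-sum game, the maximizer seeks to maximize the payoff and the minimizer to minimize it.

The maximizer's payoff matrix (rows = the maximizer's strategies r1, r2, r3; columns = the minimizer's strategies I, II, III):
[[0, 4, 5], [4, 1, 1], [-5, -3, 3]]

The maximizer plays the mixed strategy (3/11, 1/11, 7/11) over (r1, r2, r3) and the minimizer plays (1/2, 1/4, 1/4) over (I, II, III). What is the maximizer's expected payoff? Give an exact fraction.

-3/4

Against (1/2, 1/4, 1/4), each row's expected payoff is r1: 9/4; r2: 5/2; r3: -5/2.
Taking the (3/11, 1/11, 7/11)-weighted average: (3/11)·(9/4) + (1/11)·(5/2) + (7/11)·(-5/2) = -3/4.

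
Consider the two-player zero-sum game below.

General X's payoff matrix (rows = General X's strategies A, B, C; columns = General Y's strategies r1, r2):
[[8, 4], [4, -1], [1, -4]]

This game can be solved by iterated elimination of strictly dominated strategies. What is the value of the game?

Row B is strictly dominated by row A (8>4, 4>-1); eliminate B.
Column r1 is strictly dominated by r2 for General Y (4<8, -4<1); eliminate r1.
Row C is strictly dominated by row A (4>-4); eliminate C.
Only (A, r2) remains, with payoff 4.

4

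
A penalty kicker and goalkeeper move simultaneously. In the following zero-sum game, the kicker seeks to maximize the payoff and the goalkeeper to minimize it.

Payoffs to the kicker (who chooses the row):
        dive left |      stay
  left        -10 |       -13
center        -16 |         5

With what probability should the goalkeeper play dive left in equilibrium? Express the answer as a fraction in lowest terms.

Row minima are -13 and -16, so the kicker's maximin is -13; column maxima are -10 and 5, so the goalkeeper's minimax is -10. These differ, so the equilibrium is in mixed strategies.
Let the goalkeeper play dive left with probability q. The kicker is indifferent when −10q − 13(1−q) = −16q + 5(1−q), giving q = 3/4.

3/4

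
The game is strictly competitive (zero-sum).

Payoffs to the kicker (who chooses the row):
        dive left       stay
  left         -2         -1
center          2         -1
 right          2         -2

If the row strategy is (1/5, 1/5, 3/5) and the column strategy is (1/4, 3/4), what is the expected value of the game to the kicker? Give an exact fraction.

Against (1/4, 3/4), each row's expected payoff is left: -5/4; center: -1/4; right: -1.
Taking the (1/5, 1/5, 3/5)-weighted average: (1/5)·(-5/4) + (1/5)·(-1/4) + (3/5)·(-1) = -9/10.

-9/10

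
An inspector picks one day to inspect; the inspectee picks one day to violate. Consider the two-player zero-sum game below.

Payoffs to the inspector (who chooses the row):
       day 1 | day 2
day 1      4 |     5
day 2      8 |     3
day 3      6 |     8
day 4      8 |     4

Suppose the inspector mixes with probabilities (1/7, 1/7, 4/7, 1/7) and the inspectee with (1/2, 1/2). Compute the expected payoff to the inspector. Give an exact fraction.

Against (1/2, 1/2), each row's expected payoff is day 1: 9/2; day 2: 11/2; day 3: 7; day 4: 6.
Taking the (1/7, 1/7, 4/7, 1/7)-weighted average: (1/7)·(9/2) + (1/7)·(11/2) + (4/7)·(7) + (1/7)·(6) = 44/7.

44/7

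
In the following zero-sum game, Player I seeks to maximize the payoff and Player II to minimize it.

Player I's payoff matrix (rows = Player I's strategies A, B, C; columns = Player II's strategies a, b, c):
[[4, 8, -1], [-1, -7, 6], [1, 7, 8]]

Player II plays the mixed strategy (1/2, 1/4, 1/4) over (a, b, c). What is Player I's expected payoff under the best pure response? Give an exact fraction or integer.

17/4

A: (4)·(1/2) + (8)·(1/4) + (-1)·(1/4) = 15/4.
B: (-1)·(1/2) + (-7)·(1/4) + (6)·(1/4) = -3/4.
C: (1)·(1/2) + (7)·(1/4) + (8)·(1/4) = 17/4.
The best pure response is C with expected payoff 17/4.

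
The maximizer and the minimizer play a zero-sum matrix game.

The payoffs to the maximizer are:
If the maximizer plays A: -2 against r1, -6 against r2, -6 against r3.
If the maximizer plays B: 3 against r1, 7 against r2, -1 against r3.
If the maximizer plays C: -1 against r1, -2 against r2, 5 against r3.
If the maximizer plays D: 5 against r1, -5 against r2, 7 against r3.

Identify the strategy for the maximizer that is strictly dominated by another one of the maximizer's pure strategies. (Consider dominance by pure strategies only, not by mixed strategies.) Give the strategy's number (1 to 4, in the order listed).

Compare A with B: 3 > -2, 7 > -6, -1 > -6.
So B strictly dominates A for the maximizer; A is strictly dominated.

1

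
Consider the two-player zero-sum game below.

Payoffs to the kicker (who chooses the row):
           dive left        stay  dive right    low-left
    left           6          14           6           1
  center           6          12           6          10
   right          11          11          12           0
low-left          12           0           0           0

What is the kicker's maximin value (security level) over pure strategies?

The worst-case payoff for each row is left: 1, center: 6, right: 0, low-left: 0.
The best of these is 6.

6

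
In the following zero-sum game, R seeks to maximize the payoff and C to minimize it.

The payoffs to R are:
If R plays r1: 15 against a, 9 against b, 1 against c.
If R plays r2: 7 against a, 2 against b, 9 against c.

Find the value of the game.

Column a is strictly dominated by b for C (it gives R more in every row).
The remaining 2×2 game on (r1, r2) × (b, c) has no saddle point. Let R play r1 with probability p; indifference gives 9p + 2(1−p) = p + 9(1−p), so p = 7/15.
Similarly C's optimal q on b is 8/15, and the value is 9·(8/15) + (1)·(7/15) = 79/15.

79/15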